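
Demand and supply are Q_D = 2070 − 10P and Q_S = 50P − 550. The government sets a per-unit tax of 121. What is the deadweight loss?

In inverse form: demand P = 207 − 0.1Q, supply P = 11 + 0.02Q.
Competitive equilibrium: 207 − 0.1Q = 11 + 0.02Q → Q* = 1633.33333, P* = 43.66667.
With the tax, the buyer price exceeds the seller price by 121: (207 − 0.1Q) − (11 + 0.02Q) = 121 → Q' = 625.
ΔQ = 1633.33333 − 625 = 1008.33333; the wedge equals the tax, 121.
Deadweight loss = ½ × 1008.33333 × 121 = 61004.17.

61004.17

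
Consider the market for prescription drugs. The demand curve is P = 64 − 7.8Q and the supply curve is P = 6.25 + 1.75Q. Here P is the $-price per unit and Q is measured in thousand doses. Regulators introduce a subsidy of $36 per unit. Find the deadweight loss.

Competitive equilibrium: 64 − 7.8Q = 6.25 + 1.75Q → Q* = 6.0471, P* = 16.8325.
The subsidy lowers effective supply by 36: P = 1.75Q − 29.75.
New quantity: 64 − 7.8Q = 1.75Q − 29.75 → Q' = 9.8168.
Overproduction ΔQ = 9.8168 − 6.0471 = 3.7697; wedge = subsidy = 36.
The triangle = ½ × 3.7697 × 36 = $67.85 thousand.

$67.85 thousand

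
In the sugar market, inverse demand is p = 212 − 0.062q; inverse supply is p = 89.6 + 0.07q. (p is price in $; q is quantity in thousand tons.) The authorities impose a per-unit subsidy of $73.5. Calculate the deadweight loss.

Competitive equilibrium: 212 − 0.062q = 89.6 + 0.07q → q* = 927.2727, p* = 154.5091.
The subsidy lowers effective supply by 73.5: p = 16.1 + 0.07q.
New quantity: 212 − 0.062q = 16.1 + 0.07q → q' = 1484.0909.
Overproduction Δq = 1484.0909 − 927.2727 = 556.8182; wedge = subsidy = 73.5.
DWL = ½ × 556.8182 × 73.5 = $20463.07 thousand.

$20463.07 thousand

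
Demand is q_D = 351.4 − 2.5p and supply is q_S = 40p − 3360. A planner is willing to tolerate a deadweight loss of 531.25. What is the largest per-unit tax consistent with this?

21.25

In inverse form: demand p = 140.56 − 0.4q, supply p = 84 + 0.025q.
Competitive equilibrium: 140.56 − 0.4q = 84 + 0.025q → q* = 133.0824, p* = 87.3271.
A tax t gives Δq = t/0.425 and wedge t, so DWL = t²/0.85.
t²/0.85 = 531.25 → t² = 451.5625 → t = 21.25.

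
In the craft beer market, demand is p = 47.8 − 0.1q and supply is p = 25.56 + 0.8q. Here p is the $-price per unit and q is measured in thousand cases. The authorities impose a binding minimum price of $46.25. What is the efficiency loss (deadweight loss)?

$38.18 thousand

Competitive equilibrium: 47.8 − 0.1q = 25.56 + 0.8q → q* = 24.7111, p* = 45.3289.
At the floor p = 46.25, quantity demanded = (47.8 − 46.25)/0.1 = 15.5.
Sellers' marginal cost at q' = 15.5: 25.56 + 0.8·15.5 = 37.96.
Δq = 24.7111 − 15.5 = 9.2111; wedge = 46.25 − 37.96 = 8.29.
The triangle = ½ × 9.2111 × 8.29 = $38.18 thousand.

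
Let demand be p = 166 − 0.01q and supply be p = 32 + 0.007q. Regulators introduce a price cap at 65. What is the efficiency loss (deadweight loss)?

Competitive equilibrium: 166 − 0.01q = 32 + 0.007q → q* = 7882.35294, p* = 87.17647.
At the ceiling p = 65, quantity supplied = (65 − 32)/0.007 = 4714.28571.
Willingness to pay at q' = 4714.28571: 166 − 0.01·4714.28571 = 118.85714.
Δq = 7882.35294 − 4714.28571 = 3168.06723; wedge = 118.85714 − 65 = 53.85714.
Welfare loss = ½ × 3168.06723 × 53.85714 = 85311.52.

85311.52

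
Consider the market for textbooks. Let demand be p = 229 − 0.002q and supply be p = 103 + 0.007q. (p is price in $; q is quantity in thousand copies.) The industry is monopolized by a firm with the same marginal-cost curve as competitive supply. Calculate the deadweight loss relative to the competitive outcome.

$29157.02 thousand

Competitive equilibrium: 229 − 0.002q = 103 + 0.007q → q* = 14000, p* = 201.
Marginal revenue: MR = 229 − 0.004q. Set MR = MC: 229 − 0.004q = 103 + 0.007q → q_m = 11454.54545.
Price p_m = 229 − 0.002·11454.54545 = 206.09091; MC(q_m) = 103 + 0.007·11454.54545 = 183.18182.
Competitive q* = 14000, so Δq = 2545.45455; wedge = 206.09091 − 183.18182 = 22.90909.
Welfare loss = ½ × 2545.45455 × 22.90909 = $29157.02 thousand.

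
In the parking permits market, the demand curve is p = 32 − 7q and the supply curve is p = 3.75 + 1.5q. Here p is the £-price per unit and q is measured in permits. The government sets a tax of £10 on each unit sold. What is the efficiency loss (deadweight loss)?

£5.88

Competitive equilibrium: 32 − 7q = 3.75 + 1.5q → q* = 3.3235, p* = 8.7353.
With the tax, the buyer price exceeds the seller price by 10: (32 − 7q) − (3.75 + 1.5q) = 10 → q' = 2.1471.
Δq = 3.3235 − 2.1471 = 1.1764; the wedge equals the tax, 10.
Welfare loss = ½ × 1.1764 × 10 = £5.88.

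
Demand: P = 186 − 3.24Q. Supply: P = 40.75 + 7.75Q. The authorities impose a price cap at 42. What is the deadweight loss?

Competitive equilibrium: 186 − 3.24Q = 40.75 + 7.75Q → Q* = 13.2166, P* = 143.1783.
At the ceiling P = 42, quantity supplied = (42 − 40.75)/7.75 = 0.1613.
Willingness to pay at Q' = 0.1613: 186 − 3.24·0.1613 = 185.4774.
ΔQ = 13.2166 − 0.1613 = 13.0553; wedge = 185.4774 − 42 = 143.4774.
The triangle = ½ × 13.0553 × 143.4774 = 936.57.

936.57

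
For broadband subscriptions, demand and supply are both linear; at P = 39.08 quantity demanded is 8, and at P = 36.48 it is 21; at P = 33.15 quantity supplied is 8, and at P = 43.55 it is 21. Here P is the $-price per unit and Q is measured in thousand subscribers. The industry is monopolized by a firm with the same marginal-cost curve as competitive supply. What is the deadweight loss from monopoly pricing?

Demand slope = (36.48 − 39.08)/(21 − 8) = −0.2, so P = 40.68 − 0.2Q.
Supply slope = (43.55 − 33.15)/(21 − 8) = 0.8, so P = 26.75 + 0.8Q.
Competitive equilibrium: 40.68 − 0.2Q = 26.75 + 0.8Q → Q* = 13.93, P* = 37.894.
Marginal revenue: MR = 40.68 − 0.4Q. Set MR = MC: 40.68 − 0.4Q = 26.75 + 0.8Q → Q_m = 11.6083.
Price P_m = 40.68 − 0.2·11.6083 = 38.3583; MC(Q_m) = 26.75 + 0.8·11.6083 = 36.0366.
Competitive Q* = 13.93, so ΔQ = 2.3217; wedge = 38.3583 − 36.0366 = 2.3217.
DWL = ½ × 2.3217 × 2.3217 = $2.70 thousand.

$2.70 thousand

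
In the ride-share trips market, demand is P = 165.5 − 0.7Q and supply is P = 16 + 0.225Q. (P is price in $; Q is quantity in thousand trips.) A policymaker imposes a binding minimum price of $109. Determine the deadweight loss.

Competitive equilibrium: 165.5 − 0.7Q = 16 + 0.225Q → Q* = 161.6216, P* = 52.3649.
At the floor P = 109, quantity demanded = (165.5 − 109)/0.7 = 80.7143.
Sellers' marginal cost at Q' = 80.7143: 16 + 0.225·80.7143 = 34.1607.
ΔQ = 161.6216 − 80.7143 = 80.9073; wedge = 109 − 34.1607 = 74.8393.
Deadweight loss = ½ × 80.9073 × 74.8393 = $3027.52 thousand.

$3027.52 thousand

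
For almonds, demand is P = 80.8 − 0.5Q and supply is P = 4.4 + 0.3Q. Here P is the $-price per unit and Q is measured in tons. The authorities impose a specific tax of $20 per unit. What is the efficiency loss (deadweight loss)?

$250

Competitive equilibrium: 80.8 − 0.5Q = 4.4 + 0.3Q → Q* = 95.5, P* = 33.05.
With the tax, the buyer price exceeds the seller price by 20: (80.8 − 0.5Q) − (4.4 + 0.3Q) = 20 → Q' = 70.5.
ΔQ = 95.5 − 70.5 = 25; the wedge equals the tax, 20.
The triangle = ½ × 25 × 20 = $250.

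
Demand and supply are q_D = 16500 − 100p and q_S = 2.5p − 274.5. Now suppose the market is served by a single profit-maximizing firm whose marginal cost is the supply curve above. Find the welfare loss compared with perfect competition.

2.11

In inverse form: demand p = 165 − 0.01q, supply p = 109.8 + 0.4q.
Competitive equilibrium: 165 − 0.01q = 109.8 + 0.4q → q* = 134.6341, p* = 163.6537.
Marginal revenue: MR = 165 − 0.02q. Set MR = MC: 165 − 0.02q = 109.8 + 0.4q → q_m = 131.4286.
Price p_m = 165 − 0.01·131.4286 = 163.6857; MC(q_m) = 109.8 + 0.4·131.4286 = 162.3714.
Competitive q* = 134.6341, so Δq = 3.2055; wedge = 163.6857 − 162.3714 = 1.3143.
DWL = ½ × 3.2055 × 1.3143 = 2.11.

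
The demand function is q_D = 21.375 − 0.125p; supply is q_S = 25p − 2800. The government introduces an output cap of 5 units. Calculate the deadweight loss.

In inverse form: demand p = 171 − 8q, supply p = 112 + 0.04q.
Competitive equilibrium: 171 − 8q = 112 + 0.04q → q* = 7.3383, p* = 112.2935.
At q = 5: demand price = 171 − 8·5 = 131; supply price = 112 + 0.04·5 = 112.2.
Δq = 7.3383 − 5 = 2.3383; wedge = 131 − 112.2 = 18.8.
The triangle = ½ × 2.3383 × 18.8 = 21.98.

21.98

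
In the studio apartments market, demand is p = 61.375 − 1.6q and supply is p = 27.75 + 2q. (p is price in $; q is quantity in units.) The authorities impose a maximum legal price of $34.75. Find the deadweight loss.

$61.40

Competitive equilibrium: 61.375 − 1.6q = 27.75 + 2q → q* = 9.3403, p* = 46.4306.
At the ceiling p = 34.75, quantity supplied = (34.75 − 27.75)/2 = 3.5.
Willingness to pay at q' = 3.5: 61.375 − 1.6·3.5 = 55.775.
Δq = 9.3403 − 3.5 = 5.8403; wedge = 55.775 − 34.75 = 21.025.
DWL = ½ × 5.8403 × 21.025 = $61.40.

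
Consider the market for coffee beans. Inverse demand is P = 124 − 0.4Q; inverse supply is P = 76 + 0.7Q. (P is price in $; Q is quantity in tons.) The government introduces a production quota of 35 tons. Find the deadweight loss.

$41.02

Competitive equilibrium: 124 − 0.4Q = 76 + 0.7Q → Q* = 43.6364, P* = 106.5455.
At Q = 35: demand price = 124 − 0.4·35 = 110; supply price = 76 + 0.7·35 = 100.5.
ΔQ = 43.6364 − 35 = 8.6364; wedge = 110 − 100.5 = 9.5.
The triangle = ½ × 8.6364 × 9.5 = $41.02.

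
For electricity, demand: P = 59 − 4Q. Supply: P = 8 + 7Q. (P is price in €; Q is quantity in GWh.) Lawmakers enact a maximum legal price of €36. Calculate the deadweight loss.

€2.23

Competitive equilibrium: 59 − 4Q = 8 + 7Q → Q* = 4.6364, P* = 40.4545.
At the ceiling P = 36, quantity supplied = (36 − 8)/7 = 4.
Willingness to pay at Q' = 4: 59 − 4·4 = 43.
ΔQ = 4.6364 − 4 = 0.6364; wedge = 43 − 36 = 7.
DWL = ½ × 0.6364 × 7 = €2.23.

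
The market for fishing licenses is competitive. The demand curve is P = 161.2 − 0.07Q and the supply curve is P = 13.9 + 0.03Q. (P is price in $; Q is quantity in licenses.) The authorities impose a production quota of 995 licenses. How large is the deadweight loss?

Competitive equilibrium: 161.2 − 0.07Q = 13.9 + 0.03Q → Q* = 1473, P* = 58.09.
At Q = 995: demand price = 161.2 − 0.07·995 = 91.55; supply price = 13.9 + 0.03·995 = 43.75.
ΔQ = 1473 − 995 = 478; wedge = 91.55 − 43.75 = 47.8.
DWL = ½ × 478 × 47.8 = $11424.20.

$11424.20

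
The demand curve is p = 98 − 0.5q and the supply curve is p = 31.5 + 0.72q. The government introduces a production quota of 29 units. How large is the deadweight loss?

Competitive equilibrium: 98 − 0.5q = 31.5 + 0.72q → q* = 54.5082, p* = 70.7459.
At q = 29: demand price = 98 − 0.5·29 = 83.5; supply price = 31.5 + 0.72·29 = 52.38.
Δq = 54.5082 − 29 = 25.5082; wedge = 83.5 − 52.38 = 31.12.
The triangle = ½ × 25.5082 × 31.12 = 396.91.

396.91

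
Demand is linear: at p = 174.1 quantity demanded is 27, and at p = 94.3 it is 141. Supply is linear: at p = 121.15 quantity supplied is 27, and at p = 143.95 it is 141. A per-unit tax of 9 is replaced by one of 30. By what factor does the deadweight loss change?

Demand slope = (94.3 − 174.1)/(141 − 27) = −0.7, so p = 193 − 0.7q.
Supply slope = (143.95 − 121.15)/(141 − 27) = 0.2, so p = 115.75 + 0.2q.
Competitive equilibrium: 193 − 0.7q = 115.75 + 0.2q → q* = 85.8333, p* = 132.9167.
For a per-unit tax t: Δq = t/0.9, so DWL = ½·t·(t/0.9) = t²/1.8.
At t = 9: DWL = 45. At t = 30: DWL = 500.
Ratio = (30/9)² = 11.111.

11.111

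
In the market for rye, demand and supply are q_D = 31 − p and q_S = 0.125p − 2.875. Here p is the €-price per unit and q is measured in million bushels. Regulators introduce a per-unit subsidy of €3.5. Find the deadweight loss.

€0.68 million

In inverse form: demand p = 31 − q, supply p = 23 + 8q.
Competitive equilibrium: 31 − q = 23 + 8q → q* = 0.8889, p* = 30.1111.
The subsidy lowers effective supply by 3.5: p = 19.5 + 8q.
New quantity: 31 − q = 19.5 + 8q → q' = 1.2778.
Overproduction Δq = 1.2778 − 0.8889 = 0.3889; wedge = subsidy = 3.5.
Deadweight loss = ½ × 0.3889 × 3.5 = €0.68 million.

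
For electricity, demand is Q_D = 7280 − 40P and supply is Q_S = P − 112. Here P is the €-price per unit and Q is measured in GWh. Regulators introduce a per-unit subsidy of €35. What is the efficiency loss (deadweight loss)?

In inverse form: demand P = 182 − 0.025Q, supply P = 112 + Q.
Competitive equilibrium: 182 − 0.025Q = 112 + Q → Q* = 68.2927, P* = 180.2927.
The subsidy lowers effective supply by 35: P = 77 + Q.
New quantity: 182 − 0.025Q = 77 + Q → Q' = 102.439.
Overproduction ΔQ = 102.439 − 68.2927 = 34.1463; wedge = subsidy = 35.
Deadweight loss = ½ × 34.1463 × 35 = €597.56.

€597.56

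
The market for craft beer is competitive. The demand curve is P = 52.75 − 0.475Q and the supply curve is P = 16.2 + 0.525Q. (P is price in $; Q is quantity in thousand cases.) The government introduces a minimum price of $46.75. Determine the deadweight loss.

Competitive equilibrium: 52.75 − 0.475Q = 16.2 + 0.525Q → Q* = 36.55, P* = 35.38875.
At the floor P = 46.75, quantity demanded = (52.75 − 46.75)/0.475 = 12.63158.
Sellers' marginal cost at Q' = 12.63158: 16.2 + 0.525·12.63158 = 22.83158.
ΔQ = 36.55 − 12.63158 = 23.91842; wedge = 46.75 − 22.83158 = 23.91842.
Deadweight loss = ½ × 23.91842 × 23.91842 = $286.05 thousand.

$286.05 thousand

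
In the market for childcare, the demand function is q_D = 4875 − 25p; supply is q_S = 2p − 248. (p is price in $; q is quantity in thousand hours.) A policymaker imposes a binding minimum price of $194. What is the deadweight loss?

In inverse form: demand p = 195 − 0.04q, supply p = 124 + 0.5q.
Competitive equilibrium: 195 − 0.04q = 124 + 0.5q → q* = 131.4815, p* = 189.7407.
At the floor p = 194, quantity demanded = (195 − 194)/0.04 = 25.
Sellers' marginal cost at q' = 25: 124 + 0.5·25 = 136.5.
Δq = 131.4815 − 25 = 106.4815; wedge = 194 − 136.5 = 57.5.
The triangle = ½ × 106.4815 × 57.5 = $3061.34 thousand.

$3061.34 thousand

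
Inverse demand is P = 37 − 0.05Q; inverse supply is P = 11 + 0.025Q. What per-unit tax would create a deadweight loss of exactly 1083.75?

12.75

Competitive equilibrium: 37 − 0.05Q = 11 + 0.025Q → Q* = 346.6667, P* = 19.6667.
A tax t gives ΔQ = t/0.075 and wedge t, so DWL = t²/0.15.
t²/0.15 = 1083.75 → t² = 162.5625 → t = 12.75.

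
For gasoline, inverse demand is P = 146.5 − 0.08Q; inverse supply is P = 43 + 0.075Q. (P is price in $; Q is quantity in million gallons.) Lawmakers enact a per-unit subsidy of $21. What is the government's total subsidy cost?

$16867.74 million

Competitive equilibrium: 146.5 − 0.08Q = 43 + 0.075Q → Q* = 667.7419, P* = 93.0806.
The subsidy lowers effective supply by 21: P = 22 + 0.075Q.
New quantity: 146.5 − 0.08Q = 22 + 0.075Q → Q' = 803.2258.
Total subsidy cost = 21 × 803.2258 = $16867.74 million.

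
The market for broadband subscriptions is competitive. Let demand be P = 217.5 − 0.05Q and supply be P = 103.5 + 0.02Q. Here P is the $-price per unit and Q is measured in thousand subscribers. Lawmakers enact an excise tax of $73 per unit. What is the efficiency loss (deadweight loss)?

Competitive equilibrium: 217.5 − 0.05Q = 103.5 + 0.02Q → Q* = 1628.57143, P* = 136.07143.
With the tax, the buyer price exceeds the seller price by 73: (217.5 − 0.05Q) − (103.5 + 0.02Q) = 73 → Q' = 585.71429.
ΔQ = 1628.57143 − 585.71429 = 1042.85714; the wedge equals the tax, 73.
Deadweight loss = ½ × 1042.85714 × 73 = $38064.29 thousand.

$38064.29 thousand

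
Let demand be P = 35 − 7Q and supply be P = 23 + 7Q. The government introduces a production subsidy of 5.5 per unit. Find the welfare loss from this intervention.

1.08

Competitive equilibrium: 35 − 7Q = 23 + 7Q → Q* = 0.8571, P* = 29.
The subsidy lowers effective supply by 5.5: P = 17.5 + 7Q.
New quantity: 35 − 7Q = 17.5 + 7Q → Q' = 1.25.
Overproduction ΔQ = 1.25 − 0.8571 = 0.3929; wedge = subsidy = 5.5.
DWL = ½ × 0.3929 × 5.5 = 1.08.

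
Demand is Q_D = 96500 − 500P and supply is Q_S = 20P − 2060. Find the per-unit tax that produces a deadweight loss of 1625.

13

In inverse form: demand P = 193 − 0.002Q, supply P = 103 + 0.05Q.
Competitive equilibrium: 193 − 0.002Q = 103 + 0.05Q → Q* = 1730.7692, P* = 189.5385.
A tax t gives ΔQ = t/0.052 and wedge t, so DWL = t²/0.104.
t²/0.104 = 1625 → t² = 169 → t = 13.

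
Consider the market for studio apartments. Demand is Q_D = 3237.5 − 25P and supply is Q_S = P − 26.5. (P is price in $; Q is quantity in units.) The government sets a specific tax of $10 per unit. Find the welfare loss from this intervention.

$48.08

In inverse form: demand P = 129.5 − 0.04Q, supply P = 26.5 + Q.
Competitive equilibrium: 129.5 − 0.04Q = 26.5 + Q → Q* = 99.0385, P* = 125.5385.
With the tax, the buyer price exceeds the seller price by 10: (129.5 − 0.04Q) − (26.5 + Q) = 10 → Q' = 89.4231.
ΔQ = 99.0385 − 89.4231 = 9.6154; the wedge equals the tax, 10.
Deadweight loss = ½ × 9.6154 × 10 = $48.08.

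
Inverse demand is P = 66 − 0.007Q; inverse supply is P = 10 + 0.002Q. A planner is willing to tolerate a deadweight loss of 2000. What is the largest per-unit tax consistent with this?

Competitive equilibrium: 66 − 0.007Q = 10 + 0.002Q → Q* = 6222.2222, P* = 22.4444.
A tax t gives ΔQ = t/0.009 and wedge t, so DWL = t²/0.018.
t²/0.018 = 2000 → t² = 36 → t = 6.

6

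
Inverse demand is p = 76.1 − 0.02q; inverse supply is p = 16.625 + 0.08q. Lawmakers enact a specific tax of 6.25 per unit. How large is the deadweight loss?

195.31

Competitive equilibrium: 76.1 − 0.02q = 16.625 + 0.08q → q* = 594.75, p* = 64.205.
With the tax, the buyer price exceeds the seller price by 6.25: (76.1 − 0.02q) − (16.625 + 0.08q) = 6.25 → q' = 532.25.
Δq = 594.75 − 532.25 = 62.5; the wedge equals the tax, 6.25.
DWL = ½ × 62.5 × 6.25 = 195.31.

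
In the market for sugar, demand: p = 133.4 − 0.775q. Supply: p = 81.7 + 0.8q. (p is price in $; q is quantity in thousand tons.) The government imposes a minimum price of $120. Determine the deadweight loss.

$190.05 thousand

Competitive equilibrium: 133.4 − 0.775q = 81.7 + 0.8q → q* = 32.8254, p* = 107.9603.
At the floor p = 120, quantity demanded = (133.4 − 120)/0.775 = 17.2903.
Sellers' marginal cost at q' = 17.2903: 81.7 + 0.8·17.2903 = 95.5322.
Δq = 32.8254 − 17.2903 = 15.5351; wedge = 120 − 95.5322 = 24.4678.
The triangle = ½ × 15.5351 × 24.4678 = $190.05 thousand.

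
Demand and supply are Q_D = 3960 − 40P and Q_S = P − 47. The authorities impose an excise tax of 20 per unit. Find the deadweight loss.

In inverse form: demand P = 99 − 0.025Q, supply P = 47 + Q.
Competitive equilibrium: 99 − 0.025Q = 47 + Q → Q* = 50.7317, P* = 97.7317.
With the tax, the buyer price exceeds the seller price by 20: (99 − 0.025Q) − (47 + Q) = 20 → Q' = 31.2195.
ΔQ = 50.7317 − 31.2195 = 19.5122; the wedge equals the tax, 20.
Deadweight loss = ½ × 19.5122 × 20 = 195.12.

195.12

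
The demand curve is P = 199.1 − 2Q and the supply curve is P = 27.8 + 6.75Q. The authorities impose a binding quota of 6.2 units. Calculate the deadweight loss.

Competitive equilibrium: 199.1 − 2Q = 27.8 + 6.75Q → Q* = 19.57714, P* = 159.94571.
At Q = 6.2: demand price = 199.1 − 2·6.2 = 186.7; supply price = 27.8 + 6.75·6.2 = 69.65.
ΔQ = 19.57714 − 6.2 = 13.37714; wedge = 186.7 − 69.65 = 117.05.
The triangle = ½ × 13.37714 × 117.05 = 782.90.

782.90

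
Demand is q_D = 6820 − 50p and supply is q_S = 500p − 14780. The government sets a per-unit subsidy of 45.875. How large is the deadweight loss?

47829.90

In inverse form: demand p = 136.4 − 0.02q, supply p = 29.56 + 0.002q.
Competitive equilibrium: 136.4 − 0.02q = 29.56 + 0.002q → q* = 4856.3636, p* = 39.2727.
The subsidy lowers effective supply by 45.875: p = 0.002q − 16.315.
New quantity: 136.4 − 0.02q = 0.002q − 16.315 → q' = 6941.5909.
Overproduction Δq = 6941.5909 − 4856.3636 = 2085.2273; wedge = subsidy = 45.875.
Deadweight loss = ½ × 2085.2273 × 45.875 = 47829.90.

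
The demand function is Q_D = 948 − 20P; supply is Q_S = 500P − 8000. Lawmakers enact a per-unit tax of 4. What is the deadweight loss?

In inverse form: demand P = 47.4 − 0.05Q, supply P = 16 + 0.002Q.
Competitive equilibrium: 47.4 − 0.05Q = 16 + 0.002Q → Q* = 603.8462, P* = 17.2077.
With the tax, the buyer price exceeds the seller price by 4: (47.4 − 0.05Q) − (16 + 0.002Q) = 4 → Q' = 526.9231.
ΔQ = 603.8462 − 526.9231 = 76.9231; the wedge equals the tax, 4.
The triangle = ½ × 76.9231 × 4 = 153.85.

153.85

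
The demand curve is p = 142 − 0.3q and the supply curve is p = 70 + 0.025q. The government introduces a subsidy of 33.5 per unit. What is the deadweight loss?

1726.54

Competitive equilibrium: 142 − 0.3q = 70 + 0.025q → q* = 221.5385, p* = 75.5385.
The subsidy lowers effective supply by 33.5: p = 36.5 + 0.025q.
New quantity: 142 − 0.3q = 36.5 + 0.025q → q' = 324.6154.
Overproduction Δq = 324.6154 − 221.5385 = 103.0769; wedge = subsidy = 33.5.
Deadweight loss = ½ × 103.0769 × 33.5 = 1726.54.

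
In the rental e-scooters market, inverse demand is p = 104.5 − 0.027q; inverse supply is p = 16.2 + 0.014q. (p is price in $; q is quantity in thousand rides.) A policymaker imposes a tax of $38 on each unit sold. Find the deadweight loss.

$17609.76 thousand

Competitive equilibrium: 104.5 − 0.027q = 16.2 + 0.014q → q* = 2153.65854, p* = 46.35122.
With the tax, the buyer price exceeds the seller price by 38: (104.5 − 0.027q) − (16.2 + 0.014q) = 38 → q' = 1226.82927.
Δq = 2153.65854 − 1226.82927 = 926.82927; the wedge equals the tax, 38.
Welfare loss = ½ × 926.82927 × 38 = $17609.76 thousand.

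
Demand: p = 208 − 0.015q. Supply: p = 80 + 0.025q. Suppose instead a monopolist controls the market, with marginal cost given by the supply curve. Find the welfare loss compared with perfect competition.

Competitive equilibrium: 208 − 0.015q = 80 + 0.025q → q* = 3200, p* = 160.
Marginal revenue: MR = 208 − 0.03q. Set MR = MC: 208 − 0.03q = 80 + 0.025q → q_m = 2327.2727.
Price p_m = 208 − 0.015·2327.2727 = 173.0909; MC(q_m) = 80 + 0.025·2327.2727 = 138.1818.
Competitive q* = 3200, so Δq = 872.7273; wedge = 173.0909 − 138.1818 = 34.9091.
DWL = ½ × 872.7273 × 34.9091 = 15233.06.

15233.06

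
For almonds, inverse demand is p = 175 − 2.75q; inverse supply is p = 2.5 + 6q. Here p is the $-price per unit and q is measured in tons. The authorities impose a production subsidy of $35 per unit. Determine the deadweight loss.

$70

Competitive equilibrium: 175 − 2.75q = 2.5 + 6q → q* = 19.7143, p* = 120.7857.
The subsidy lowers effective supply by 35: p = 6q − 32.5.
New quantity: 175 − 2.75q = 6q − 32.5 → q' = 23.7143.
Overproduction Δq = 23.7143 − 19.7143 = 4; wedge = subsidy = 35.
The triangle = ½ × 4 × 35 = $70.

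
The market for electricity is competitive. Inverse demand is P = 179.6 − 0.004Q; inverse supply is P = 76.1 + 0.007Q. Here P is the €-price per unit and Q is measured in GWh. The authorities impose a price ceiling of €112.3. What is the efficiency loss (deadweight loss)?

Competitive equilibrium: 179.6 − 0.004Q = 76.1 + 0.007Q → Q* = 9409.090909, P* = 141.963636.
At the ceiling P = 112.3, quantity supplied = (112.3 − 76.1)/0.007 = 5171.428571.
Willingness to pay at Q' = 5171.428571: 179.6 − 0.004·5171.428571 = 158.914286.
ΔQ = 9409.090909 − 5171.428571 = 4237.662338; wedge = 158.914286 − 112.3 = 46.614286.
The triangle = ½ × 4237.662338 × 46.614286 = €98767.80.

€98767.80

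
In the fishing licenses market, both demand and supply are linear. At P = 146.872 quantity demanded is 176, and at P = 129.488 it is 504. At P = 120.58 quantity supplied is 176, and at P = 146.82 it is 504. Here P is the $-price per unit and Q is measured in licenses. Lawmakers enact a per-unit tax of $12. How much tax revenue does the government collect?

Demand slope = (129.488 − 146.872)/(504 − 176) = −0.053, so P = 156.2 − 0.053Q.
Supply slope = (146.82 − 120.58)/(504 − 176) = 0.08, so P = 106.5 + 0.08Q.
Competitive equilibrium: 156.2 − 0.053Q = 106.5 + 0.08Q → Q* = 373.6842, P* = 136.3947.
With the tax, the buyer price exceeds the seller price by 12: (156.2 − 0.053Q) − (106.5 + 0.08Q) = 12 → Q' = 283.4586.
Tax revenue = 12 × 283.4586 = $3401.50.

$3401.50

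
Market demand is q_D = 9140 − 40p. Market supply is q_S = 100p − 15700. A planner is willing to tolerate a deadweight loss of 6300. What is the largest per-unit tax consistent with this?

In inverse form: demand p = 228.5 − 0.025q, supply p = 157 + 0.01q.
Competitive equilibrium: 228.5 − 0.025q = 157 + 0.01q → q* = 2042.8571, p* = 177.4286.
A tax t gives Δq = t/0.035 and wedge t, so DWL = t²/0.07.
t²/0.07 = 6300 → t² = 441 → t = 21.

21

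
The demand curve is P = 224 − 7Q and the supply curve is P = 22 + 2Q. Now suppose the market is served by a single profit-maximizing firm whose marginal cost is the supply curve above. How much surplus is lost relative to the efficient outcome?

433.90

Competitive equilibrium: 224 − 7Q = 22 + 2Q → Q* = 22.44444, P* = 66.88889.
Marginal revenue: MR = 224 − 14Q. Set MR = MC: 224 − 14Q = 22 + 2Q → Q_m = 12.625.
Price P_m = 224 − 7·12.625 = 135.625; MC(Q_m) = 22 + 2·12.625 = 47.25.
Competitive Q* = 22.44444, so ΔQ = 9.81944; wedge = 135.625 − 47.25 = 88.375.
Deadweight loss = ½ × 9.81944 × 88.375 = 433.90.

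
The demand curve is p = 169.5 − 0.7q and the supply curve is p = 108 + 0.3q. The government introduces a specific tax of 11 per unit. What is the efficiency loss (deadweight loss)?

Competitive equilibrium: 169.5 − 0.7q = 108 + 0.3q → q* = 61.5, p* = 126.45.
With the tax, the buyer price exceeds the seller price by 11: (169.5 − 0.7q) − (108 + 0.3q) = 11 → q' = 50.5.
Δq = 61.5 − 50.5 = 11; the wedge equals the tax, 11.
Deadweight loss = ½ × 11 × 11 = 60.50.

60.50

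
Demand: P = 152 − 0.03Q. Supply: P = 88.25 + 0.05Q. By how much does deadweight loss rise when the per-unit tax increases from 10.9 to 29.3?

Competitive equilibrium: 152 − 0.03Q = 88.25 + 0.05Q → Q* = 796.875, P* = 128.0938.
For a per-unit tax t: ΔQ = t/0.08, so DWL = ½·t·(t/0.08) = t²/0.16.
At t = 10.9: DWL = 742.563. At t = 29.3: DWL = 5365.563.
Increase = 5365.563 − 742.563 = 4623.

4623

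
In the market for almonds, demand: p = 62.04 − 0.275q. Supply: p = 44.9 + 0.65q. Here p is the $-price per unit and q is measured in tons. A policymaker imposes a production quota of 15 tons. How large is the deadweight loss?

$5.76

Competitive equilibrium: 62.04 − 0.275q = 44.9 + 0.65q → q* = 18.5297, p* = 56.9443.
At q = 15: demand price = 62.04 − 0.275·15 = 57.915; supply price = 44.9 + 0.65·15 = 54.65.
Δq = 18.5297 − 15 = 3.5297; wedge = 57.915 − 54.65 = 3.265.
Welfare loss = ½ × 3.5297 × 3.265 = $5.76.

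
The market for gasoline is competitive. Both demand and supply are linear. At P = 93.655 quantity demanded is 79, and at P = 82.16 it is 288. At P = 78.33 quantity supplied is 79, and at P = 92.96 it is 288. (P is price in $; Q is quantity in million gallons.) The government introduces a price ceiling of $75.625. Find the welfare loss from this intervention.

Demand slope = (82.16 − 93.655)/(288 − 79) = −0.055, so P = 98 − 0.055Q.
Supply slope = (92.96 − 78.33)/(288 − 79) = 0.07, so P = 72.8 + 0.07Q.
Competitive equilibrium: 98 − 0.055Q = 72.8 + 0.07Q → Q* = 201.6, P* = 86.912.
At the ceiling P = 75.625, quantity supplied = (75.625 − 72.8)/0.07 = 40.35714.
Willingness to pay at Q' = 40.35714: 98 − 0.055·40.35714 = 95.78036.
ΔQ = 201.6 − 40.35714 = 161.24286; wedge = 95.78036 − 75.625 = 20.15536.
DWL = ½ × 161.24286 × 20.15536 = $1624.95 million.

$1624.95 million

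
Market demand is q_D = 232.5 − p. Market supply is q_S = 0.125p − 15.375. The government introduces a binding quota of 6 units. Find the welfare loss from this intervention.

171.125

In inverse form: demand p = 232.5 − q, supply p = 123 + 8q.
Competitive equilibrium: 232.5 − q = 123 + 8q → q* = 12.16667, p* = 220.33333.
At q = 6: demand price = 232.5 − 1·6 = 226.5; supply price = 123 + 8·6 = 171.
Δq = 12.16667 − 6 = 6.16667; wedge = 226.5 − 171 = 55.5.
DWL = ½ × 6.16667 × 55.5 = 171.125.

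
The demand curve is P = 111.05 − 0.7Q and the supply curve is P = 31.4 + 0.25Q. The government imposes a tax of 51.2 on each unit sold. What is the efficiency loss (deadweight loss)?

Competitive equilibrium: 111.05 − 0.7Q = 31.4 + 0.25Q → Q* = 83.84211, P* = 52.36053.
With the tax, the buyer price exceeds the seller price by 51.2: (111.05 − 0.7Q) − (31.4 + 0.25Q) = 51.2 → Q' = 29.94737.
ΔQ = 83.84211 − 29.94737 = 53.89474; the wedge equals the tax, 51.2.
Deadweight loss = ½ × 53.89474 × 51.2 = 1379.71.

1379.71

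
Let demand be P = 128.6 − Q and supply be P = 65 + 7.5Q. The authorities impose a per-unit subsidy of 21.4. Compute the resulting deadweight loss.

26.94

Competitive equilibrium: 128.6 − Q = 65 + 7.5Q → Q* = 7.4824, P* = 121.1176.
The subsidy lowers effective supply by 21.4: P = 43.6 + 7.5Q.
New quantity: 128.6 − Q = 43.6 + 7.5Q → Q' = 10.
Overproduction ΔQ = 10 − 7.4824 = 2.5176; wedge = subsidy = 21.4.
Deadweight loss = ½ × 2.5176 × 21.4 = 26.94.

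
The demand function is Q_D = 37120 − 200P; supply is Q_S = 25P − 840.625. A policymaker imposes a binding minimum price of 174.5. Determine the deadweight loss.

30131.17

In inverse form: demand P = 185.6 − 0.005Q, supply P = 33.625 + 0.04Q.
Competitive equilibrium: 185.6 − 0.005Q = 33.625 + 0.04Q → Q* = 3377.2222, P* = 168.7139.
At the floor P = 174.5, quantity demanded = (185.6 − 174.5)/0.005 = 2220.
Sellers' marginal cost at Q' = 2220: 33.625 + 0.04·2220 = 122.425.
ΔQ = 3377.2222 − 2220 = 1157.2222; wedge = 174.5 − 122.425 = 52.075.
Deadweight loss = ½ × 1157.2222 × 52.075 = 30131.17.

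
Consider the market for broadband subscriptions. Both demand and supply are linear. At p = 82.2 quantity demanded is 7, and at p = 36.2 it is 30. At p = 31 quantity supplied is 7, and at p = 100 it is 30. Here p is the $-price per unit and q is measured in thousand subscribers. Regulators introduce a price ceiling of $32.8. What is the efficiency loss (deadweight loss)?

Demand slope = (36.2 − 82.2)/(30 − 7) = −2, so p = 96.2 − 2q.
Supply slope = (100 − 31)/(30 − 7) = 3, so p = 10 + 3q.
Competitive equilibrium: 96.2 − 2q = 10 + 3q → q* = 17.24, p* = 61.72.
At the ceiling p = 32.8, quantity supplied = (32.8 − 10)/3 = 7.6.
Willingness to pay at q' = 7.6: 96.2 − 2·7.6 = 81.
Δq = 17.24 − 7.6 = 9.64; wedge = 81 − 32.8 = 48.2.
DWL = ½ × 9.64 × 48.2 = $232.324 thousand.

$232.324 thousand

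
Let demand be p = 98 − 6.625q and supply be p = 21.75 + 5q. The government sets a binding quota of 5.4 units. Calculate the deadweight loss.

7.81

Competitive equilibrium: 98 − 6.625q = 21.75 + 5q → q* = 6.5591, p* = 54.5457.
At q = 5.4: demand price = 98 − 6.625·5.4 = 62.225; supply price = 21.75 + 5·5.4 = 48.75.
Δq = 6.5591 − 5.4 = 1.1591; wedge = 62.225 − 48.75 = 13.475.
DWL = ½ × 1.1591 × 13.475 = 7.81.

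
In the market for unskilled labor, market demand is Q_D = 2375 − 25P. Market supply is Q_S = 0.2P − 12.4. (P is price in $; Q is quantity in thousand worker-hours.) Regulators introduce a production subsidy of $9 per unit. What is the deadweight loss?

In inverse form: demand P = 95 − 0.04Q, supply P = 62 + 5Q.
Competitive equilibrium: 95 − 0.04Q = 62 + 5Q → Q* = 6.5476, P* = 94.7381.
The subsidy lowers effective supply by 9: P = 53 + 5Q.
New quantity: 95 − 0.04Q = 53 + 5Q → Q' = 8.3333.
Overproduction ΔQ = 8.3333 − 6.5476 = 1.7857; wedge = subsidy = 9.
The triangle = ½ × 1.7857 × 9 = $8.04 thousand.

$8.04 thousand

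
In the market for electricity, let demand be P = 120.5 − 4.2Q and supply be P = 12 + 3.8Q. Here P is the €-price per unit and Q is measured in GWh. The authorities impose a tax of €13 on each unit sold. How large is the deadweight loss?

Competitive equilibrium: 120.5 − 4.2Q = 12 + 3.8Q → Q* = 13.5625, P* = 63.5375.
With the tax, the buyer price exceeds the seller price by 13: (120.5 − 4.2Q) − (12 + 3.8Q) = 13 → Q' = 11.9375.
ΔQ = 13.5625 − 11.9375 = 1.625; the wedge equals the tax, 13.
Deadweight loss = ½ × 1.625 × 13 = €10.56.

€10.56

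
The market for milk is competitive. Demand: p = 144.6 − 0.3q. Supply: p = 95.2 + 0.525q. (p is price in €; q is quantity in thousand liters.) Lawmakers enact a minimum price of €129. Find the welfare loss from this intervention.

Competitive equilibrium: 144.6 − 0.3q = 95.2 + 0.525q → q* = 59.8788, p* = 126.6364.
At the floor p = 129, quantity demanded = (144.6 − 129)/0.3 = 52.
Sellers' marginal cost at q' = 52: 95.2 + 0.525·52 = 122.5.
Δq = 59.8788 − 52 = 7.8788; wedge = 129 − 122.5 = 6.5.
Welfare loss = ½ × 7.8788 × 6.5 = €25.61 thousand.

€25.61 thousand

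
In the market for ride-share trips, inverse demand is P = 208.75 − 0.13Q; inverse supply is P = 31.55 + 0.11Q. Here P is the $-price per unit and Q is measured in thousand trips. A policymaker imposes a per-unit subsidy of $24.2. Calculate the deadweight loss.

$1220.08 thousand

Competitive equilibrium: 208.75 − 0.13Q = 31.55 + 0.11Q → Q* = 738.3333, P* = 112.7667.
The subsidy lowers effective supply by 24.2: P = 7.35 + 0.11Q.
New quantity: 208.75 − 0.13Q = 7.35 + 0.11Q → Q' = 839.1667.
Overproduction ΔQ = 839.1667 − 738.3333 = 100.8334; wedge = subsidy = 24.2.
The triangle = ½ × 100.8334 × 24.2 = $1220.08 thousand.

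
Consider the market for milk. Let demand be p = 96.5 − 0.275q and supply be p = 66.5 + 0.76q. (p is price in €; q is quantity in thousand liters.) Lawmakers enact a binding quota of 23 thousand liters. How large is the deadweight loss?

€18.54 thousand

Competitive equilibrium: 96.5 − 0.275q = 66.5 + 0.76q → q* = 28.9855, p* = 88.529.
At q = 23: demand price = 96.5 − 0.275·23 = 90.175; supply price = 66.5 + 0.76·23 = 83.98.
Δq = 28.9855 − 23 = 5.9855; wedge = 90.175 − 83.98 = 6.195.
DWL = ½ × 5.9855 × 6.195 = €18.54 thousand.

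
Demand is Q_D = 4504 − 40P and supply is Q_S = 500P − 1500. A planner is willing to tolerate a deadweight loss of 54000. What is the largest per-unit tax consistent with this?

54

In inverse form: demand P = 112.6 − 0.025Q, supply P = 3 + 0.002Q.
Competitive equilibrium: 112.6 − 0.025Q = 3 + 0.002Q → Q* = 4059.2593, P* = 11.1185.
A tax t gives ΔQ = t/0.027 and wedge t, so DWL = t²/0.054.
t²/0.054 = 54000 → t² = 2916 → t = 54.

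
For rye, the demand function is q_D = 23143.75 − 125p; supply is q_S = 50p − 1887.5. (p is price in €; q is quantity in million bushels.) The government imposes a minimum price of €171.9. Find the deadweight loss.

€182250.90 million

In inverse form: demand p = 185.15 − 0.008q, supply p = 37.75 + 0.02q.
Competitive equilibrium: 185.15 − 0.008q = 37.75 + 0.02q → q* = 5264.2857, p* = 143.0357.
At the floor p = 171.9, quantity demanded = (185.15 − 171.9)/0.008 = 1656.25.
Sellers' marginal cost at q' = 1656.25: 37.75 + 0.02·1656.25 = 70.875.
Δq = 5264.2857 − 1656.25 = 3608.0357; wedge = 171.9 − 70.875 = 101.025.
Deadweight loss = ½ × 3608.0357 × 101.025 = €182250.90 million.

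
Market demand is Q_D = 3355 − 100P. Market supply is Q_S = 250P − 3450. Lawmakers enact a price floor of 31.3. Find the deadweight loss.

9841.43

In inverse form: demand P = 33.55 − 0.01Q, supply P = 13.8 + 0.004Q.
Competitive equilibrium: 33.55 − 0.01Q = 13.8 + 0.004Q → Q* = 1410.7143, P* = 19.4429.
At the floor P = 31.3, quantity demanded = (33.55 − 31.3)/0.01 = 225.
Sellers' marginal cost at Q' = 225: 13.8 + 0.004·225 = 14.7.
ΔQ = 1410.7143 − 225 = 1185.7143; wedge = 31.3 − 14.7 = 16.6.
Welfare loss = ½ × 1185.7143 × 16.6 = 9841.43.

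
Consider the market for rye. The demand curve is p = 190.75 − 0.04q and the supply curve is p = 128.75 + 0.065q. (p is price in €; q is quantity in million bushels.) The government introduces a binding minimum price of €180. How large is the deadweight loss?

€5434.16 million

Competitive equilibrium: 190.75 − 0.04q = 128.75 + 0.065q → q* = 590.47619, p* = 167.13095.
At the floor p = 180, quantity demanded = (190.75 − 180)/0.04 = 268.75.
Sellers' marginal cost at q' = 268.75: 128.75 + 0.065·268.75 = 146.21875.
Δq = 590.47619 − 268.75 = 321.72619; wedge = 180 − 146.21875 = 33.78125.
The triangle = ½ × 321.72619 × 33.78125 = €5434.16 million.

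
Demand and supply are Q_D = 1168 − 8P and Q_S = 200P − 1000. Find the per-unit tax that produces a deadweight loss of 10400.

In inverse form: demand P = 146 − 0.125Q, supply P = 5 + 0.005Q.
Competitive equilibrium: 146 − 0.125Q = 5 + 0.005Q → Q* = 1084.6154, P* = 10.4231.
A tax t gives ΔQ = t/0.13 and wedge t, so DWL = t²/0.26.
t²/0.26 = 10400 → t² = 2704 → t = 52.

52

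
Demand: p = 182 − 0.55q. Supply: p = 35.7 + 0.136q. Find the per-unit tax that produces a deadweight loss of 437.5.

24.5

Competitive equilibrium: 182 − 0.55q = 35.7 + 0.136q → q* = 213.2653, p* = 64.7041.
A tax t gives Δq = t/0.686 and wedge t, so DWL = t²/1.372.
t²/1.372 = 437.5 → t² = 600.25 → t = 24.5.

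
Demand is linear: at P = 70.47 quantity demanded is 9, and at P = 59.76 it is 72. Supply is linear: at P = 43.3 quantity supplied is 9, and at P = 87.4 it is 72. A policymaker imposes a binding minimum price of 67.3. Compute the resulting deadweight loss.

Demand slope = (59.76 − 70.47)/(72 − 9) = −0.17, so P = 72 − 0.17Q.
Supply slope = (87.4 − 43.3)/(72 − 9) = 0.7, so P = 37 + 0.7Q.
Competitive equilibrium: 72 − 0.17Q = 37 + 0.7Q → Q* = 40.2299, P* = 65.1609.
At the floor P = 67.3, quantity demanded = (72 − 67.3)/0.17 = 27.6471.
Sellers' marginal cost at Q' = 27.6471: 37 + 0.7·27.6471 = 56.353.
ΔQ = 40.2299 − 27.6471 = 12.5828; wedge = 67.3 − 56.353 = 10.947.
Welfare loss = ½ × 12.5828 × 10.947 = 68.87.

68.87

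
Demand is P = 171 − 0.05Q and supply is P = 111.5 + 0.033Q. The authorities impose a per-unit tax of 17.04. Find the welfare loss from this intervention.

1749.17

Competitive equilibrium: 171 − 0.05Q = 111.5 + 0.033Q → Q* = 716.8675, P* = 135.1566.
With the tax, the buyer price exceeds the seller price by 17.04: (171 − 0.05Q) − (111.5 + 0.033Q) = 17.04 → Q' = 511.5663.
ΔQ = 716.8675 − 511.5663 = 205.3012; the wedge equals the tax, 17.04.
Deadweight loss = ½ × 205.3012 × 17.04 = 1749.17.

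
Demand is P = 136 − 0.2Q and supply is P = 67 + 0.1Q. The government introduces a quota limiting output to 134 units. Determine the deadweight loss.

1382.40

Competitive equilibrium: 136 − 0.2Q = 67 + 0.1Q → Q* = 230, P* = 90.
At Q = 134: demand price = 136 − 0.2·134 = 109.2; supply price = 67 + 0.1·134 = 80.4.
ΔQ = 230 − 134 = 96; wedge = 109.2 − 80.4 = 28.8.
DWL = ½ × 96 × 28.8 = 1382.40.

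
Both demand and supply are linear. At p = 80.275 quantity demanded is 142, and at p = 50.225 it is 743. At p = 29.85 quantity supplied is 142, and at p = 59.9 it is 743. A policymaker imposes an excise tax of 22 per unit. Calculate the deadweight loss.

Demand slope = (50.225 − 80.275)/(743 − 142) = −0.05, so p = 87.375 − 0.05q.
Supply slope = (59.9 − 29.85)/(743 − 142) = 0.05, so p = 22.75 + 0.05q.
Competitive equilibrium: 87.375 − 0.05q = 22.75 + 0.05q → q* = 646.25, p* = 55.0625.
With the tax, the buyer price exceeds the seller price by 22: (87.375 − 0.05q) − (22.75 + 0.05q) = 22 → q' = 426.25.
Δq = 646.25 − 426.25 = 220; the wedge equals the tax, 22.
DWL = ½ × 220 × 22 = 2420.

2420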